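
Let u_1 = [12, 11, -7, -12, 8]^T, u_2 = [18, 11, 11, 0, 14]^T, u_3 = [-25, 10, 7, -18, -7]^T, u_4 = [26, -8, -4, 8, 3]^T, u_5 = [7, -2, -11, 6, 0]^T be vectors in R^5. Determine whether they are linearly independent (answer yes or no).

Form the matrix with these vectors as rows and row reduce.
R2 ← R2 − (3/2)·R1: [0, -11/2, 43/2, 18, 2]
R3 ← R3 + (25/12)·R1: [0, 395/12, -91/12, -43, 29/3]
R4 ← R4 − (13/6)·R1: [0, -191/6, 67/6, 34, -43/3]
R5 ← R5 − (7/12)·R1: [0, -101/12, -83/12, 13, -14/3]
R3 ← R3 + (395/66)·R2: [0, 0, 1332/11, 712/11, 238/11]
R4 ← R4 − (191/33)·R2: [0, 0, -1246/11, -772/11, -285/11]
R5 ← R5 − (101/66)·R2: [0, 0, -438/11, -160/11, -85/11]
R4 ← R4 + (623/666)·R3: [0, 0, 0, -3208/333, -1888/333]
R5 ← R5 + (73/222)·R3: [0, 0, 0, 748/111, -68/111]
R5 ← R5 + (561/802)·R4: [0, 0, 0, 0, -1836/401]
5 nonzero rows, so the 5 vectors span a space of dimension 5.
Since 5 = 5, the vectors are linearly independent.

yes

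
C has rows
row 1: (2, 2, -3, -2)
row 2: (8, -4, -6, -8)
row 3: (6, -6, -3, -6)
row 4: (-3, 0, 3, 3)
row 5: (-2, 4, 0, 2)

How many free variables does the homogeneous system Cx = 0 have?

Row reduce to echelon form.
R2 ← R2 − (4)·R1: [0, -12, 6, 0]
R3 ← R3 − (3)·R1: [0, -12, 6, 0]
R4 ← R4 + (3/2)·R1: [0, 3, -3/2, 0]
R5 ← R5 + R1: [0, 6, -3, 0]
R3 ← R3 − R2: [0, 0, 0, 0]
R4 ← R4 + (1/4)·R2: [0, 0, 0, 0]
R5 ← R5 + (1/2)·R2: [0, 0, 0, 0]
2 nonzero rows, so rank(C) = 2.
C has 4 columns; by rank–nullity, nullity = 4 − 2 = 2.

2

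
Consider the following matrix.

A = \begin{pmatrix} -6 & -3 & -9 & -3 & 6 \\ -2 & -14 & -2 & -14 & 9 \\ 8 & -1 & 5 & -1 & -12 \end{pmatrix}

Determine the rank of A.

3

Row reduce to echelon form.
R2 ← R2 − (1/3)·R1: [0, -13, 1, -13, 7]
R3 ← R3 + (4/3)·R1: [0, -5, -7, -5, -4]
R3 ← R3 − (5/13)·R2: [0, 0, -96/13, 0, -87/13]
Echelon form has 3 nonzero rows, so rank(A) = 3.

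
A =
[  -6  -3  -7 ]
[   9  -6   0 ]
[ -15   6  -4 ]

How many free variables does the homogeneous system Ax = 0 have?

Row reduce to echelon form.
R2 ← R2 + (3/2)·R1: [0, -21/2, -21/2]
R3 ← R3 − (5/2)·R1: [0, 27/2, 27/2]
R3 ← R3 + (9/7)·R2: [0, 0, 0]
2 nonzero rows, so rank(A) = 2.
A has 3 columns; by rank–nullity, nullity = 3 − 2 = 1.

1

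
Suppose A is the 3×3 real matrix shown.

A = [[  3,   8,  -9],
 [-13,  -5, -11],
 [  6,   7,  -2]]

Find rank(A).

3

Row reduce to echelon form.
R2 ← R2 + (13/3)·R1: [0, 89/3, -50]
R3 ← R3 − (2)·R1: [0, -9, 16]
R3 ← R3 + (27/89)·R2: [0, 0, 74/89]
Echelon form has 3 nonzero rows, so rank(A) = 3.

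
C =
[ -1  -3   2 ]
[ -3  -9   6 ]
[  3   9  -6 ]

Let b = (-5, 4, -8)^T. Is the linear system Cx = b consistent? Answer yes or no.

no

Row reduce the augmented matrix [C | b].
R2 ← R2 − (3)·R1: [0, 0, 0, 19]
R3 ← R3 + (3)·R1: [0, 0, 0, -23]
R3 ← R3 + (23/19)·R2: [0, 0, 0, 0]
The echelon form has 2 nonzero rows; the last pivot sits in the augmented column, so rank(C) = 1 but rank([C|b]) = 2.
Since the ranks differ, the system is inconsistent.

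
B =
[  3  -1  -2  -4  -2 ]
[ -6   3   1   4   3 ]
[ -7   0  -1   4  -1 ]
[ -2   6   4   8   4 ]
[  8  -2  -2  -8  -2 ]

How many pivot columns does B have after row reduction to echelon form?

4

Row reduce to echelon form.
R2 ← R2 + (2)·R1: [0, 1, -3, -4, -1]
R3 ← R3 + (7/3)·R1: [0, -7/3, -17/3, -16/3, -17/3]
R4 ← R4 + (2/3)·R1: [0, 16/3, 8/3, 16/3, 8/3]
R5 ← R5 − (8/3)·R1: [0, 2/3, 10/3, 8/3, 10/3]
R3 ← R3 + (7/3)·R2: [0, 0, -38/3, -44/3, -8]
R4 ← R4 − (16/3)·R2: [0, 0, 56/3, 80/3, 8]
R5 ← R5 − (2/3)·R2: [0, 0, 16/3, 16/3, 4]
R4 ← R4 + (28/19)·R3: [0, 0, 0, 96/19, -72/19]
R5 ← R5 + (8/19)·R3: [0, 0, 0, -16/19, 12/19]
R5 ← R5 + (1/6)·R4: [0, 0, 0, 0, 0]
Echelon form has 4 nonzero rows, so rank(B) = 4.
Each nonzero row contributes one pivot column: 4 pivot columns.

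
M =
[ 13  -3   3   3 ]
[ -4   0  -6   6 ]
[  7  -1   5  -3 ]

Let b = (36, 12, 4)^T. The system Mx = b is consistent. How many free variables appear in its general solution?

Row reduce the augmented matrix [M | b].
R2 ← R2 + (4/13)·R1: [0, -12/13, -66/13, 90/13, 300/13]
R3 ← R3 − (7/13)·R1: [0, 8/13, 44/13, -60/13, -200/13]
R3 ← R3 + (2/3)·R2: [0, 0, 0, 0, 0]
The echelon form has 2 nonzero rows, and every pivot lies in the first 4 columns, so rank(M) = rank([M|b]) = 2.
The system is consistent.
Free variables = (unknowns) − (rank) = 4 − 2 = 2.

2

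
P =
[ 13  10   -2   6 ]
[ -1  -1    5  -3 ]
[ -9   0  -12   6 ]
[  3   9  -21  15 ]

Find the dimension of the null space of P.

Row reduce to echelon form.
R2 ← R2 + (1/13)·R1: [0, -3/13, 63/13, -33/13]
R3 ← R3 + (9/13)·R1: [0, 90/13, -174/13, 132/13]
R4 ← R4 − (3/13)·R1: [0, 87/13, -267/13, 177/13]
R3 ← R3 + (30)·R2: [0, 0, 132, -66]
R4 ← R4 + (29)·R2: [0, 0, 120, -60]
R4 ← R4 − (10/11)·R3: [0, 0, 0, 0]
3 nonzero rows, so rank(P) = 3.
P has 4 columns; by rank–nullity, nullity = 4 − 3 = 1.

1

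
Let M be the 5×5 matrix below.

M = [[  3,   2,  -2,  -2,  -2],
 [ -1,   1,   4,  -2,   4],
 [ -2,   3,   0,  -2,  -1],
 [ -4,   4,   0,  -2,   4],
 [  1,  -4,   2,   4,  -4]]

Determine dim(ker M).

Row reduce to echelon form.
R2 ← R2 + (1/3)·R1: [0, 5/3, 10/3, -8/3, 10/3]
R3 ← R3 + (2/3)·R1: [0, 13/3, -4/3, -10/3, -7/3]
R4 ← R4 + (4/3)·R1: [0, 20/3, -8/3, -14/3, 4/3]
R5 ← R5 − (1/3)·R1: [0, -14/3, 8/3, 14/3, -10/3]
R3 ← R3 − (13/5)·R2: [0, 0, -10, 18/5, -11]
R4 ← R4 − (4)·R2: [0, 0, -16, 6, -12]
R5 ← R5 + (14/5)·R2: [0, 0, 12, -14/5, 6]
R4 ← R4 − (8/5)·R3: [0, 0, 0, 6/25, 28/5]
R5 ← R5 + (6/5)·R3: [0, 0, 0, 38/25, -36/5]
R5 ← R5 − (19/3)·R4: [0, 0, 0, 0, -128/3]
5 nonzero rows, so rank(M) = 5.
M has 5 columns; by rank–nullity, nullity = 5 − 5 = 0.

0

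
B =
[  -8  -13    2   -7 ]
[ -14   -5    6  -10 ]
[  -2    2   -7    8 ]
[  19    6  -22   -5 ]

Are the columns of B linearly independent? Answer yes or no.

yes

Row reduce B to echelon form.
R2 ← R2 − (7/4)·R1: [0, 71/4, 5/2, 9/4]
R3 ← R3 − (1/4)·R1: [0, 21/4, -15/2, 39/4]
R4 ← R4 + (19/8)·R1: [0, -199/8, -69/4, -173/8]
R3 ← R3 − (21/71)·R2: [0, 0, -585/71, 645/71]
R4 ← R4 + (199/142)·R2: [0, 0, -976/71, -2623/142]
R4 ← R4 − (976/585)·R3: [0, 0, 0, -2623/78]
4 pivots among 4 columns.
Every column is a pivot column, so the columns are linearly independent.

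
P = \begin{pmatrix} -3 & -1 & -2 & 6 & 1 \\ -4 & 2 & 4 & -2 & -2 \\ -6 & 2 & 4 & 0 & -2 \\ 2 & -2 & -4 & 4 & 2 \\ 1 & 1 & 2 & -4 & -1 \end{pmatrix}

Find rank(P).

Row reduce to echelon form.
R2 ← R2 − (4/3)·R1: [0, 10/3, 20/3, -10, -10/3]
R3 ← R3 − (2)·R1: [0, 4, 8, -12, -4]
R4 ← R4 + (2/3)·R1: [0, -8/3, -16/3, 8, 8/3]
R5 ← R5 + (1/3)·R1: [0, 2/3, 4/3, -2, -2/3]
R3 ← R3 − (6/5)·R2: [0, 0, 0, 0, 0]
R4 ← R4 + (4/5)·R2: [0, 0, 0, 0, 0]
R5 ← R5 − (1/5)·R2: [0, 0, 0, 0, 0]
Echelon form has 2 nonzero rows, so rank(P) = 2.

2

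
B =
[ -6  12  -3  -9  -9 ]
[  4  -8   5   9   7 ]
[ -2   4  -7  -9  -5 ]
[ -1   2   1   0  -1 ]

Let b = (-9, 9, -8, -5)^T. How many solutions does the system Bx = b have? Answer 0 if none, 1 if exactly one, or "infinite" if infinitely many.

Row reduce the augmented matrix [B | b].
R2 ← R2 + (2/3)·R1: [0, 0, 3, 3, 1, 3]
R3 ← R3 − (1/3)·R1: [0, 0, -6, -6, -2, -5]
R4 ← R4 − (1/6)·R1: [0, 0, 3/2, 3/2, 1/2, -7/2]
R3 ← R3 + (2)·R2: [0, 0, 0, 0, 0, 1]
R4 ← R4 − (1/2)·R2: [0, 0, 0, 0, 0, -5]
R4 ← R4 + (5)·R3: [0, 0, 0, 0, 0, 0]
The echelon form has 3 nonzero rows; the last pivot sits in the augmented column, so rank(B) = 2 but rank([B|b]) = 3.
Since the ranks differ, the system is inconsistent.
It has no solutions.

0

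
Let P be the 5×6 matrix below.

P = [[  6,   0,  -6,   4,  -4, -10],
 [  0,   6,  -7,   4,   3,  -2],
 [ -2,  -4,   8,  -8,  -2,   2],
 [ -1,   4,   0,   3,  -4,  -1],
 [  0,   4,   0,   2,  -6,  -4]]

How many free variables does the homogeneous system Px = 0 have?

Row reduce to echelon form.
R3 ← R3 + (1/3)·R1: [0, -4, 6, -20/3, -10/3, -4/3]
R4 ← R4 + (1/6)·R1: [0, 4, -1, 11/3, -14/3, -8/3]
R3 ← R3 + (2/3)·R2: [0, 0, 4/3, -4, -4/3, -8/3]
R4 ← R4 − (2/3)·R2: [0, 0, 11/3, 1, -20/3, -4/3]
R5 ← R5 − (2/3)·R2: [0, 0, 14/3, -2/3, -8, -8/3]
R4 ← R4 − (11/4)·R3: [0, 0, 0, 12, -3, 6]
R5 ← R5 − (7/2)·R3: [0, 0, 0, 40/3, -10/3, 20/3]
R5 ← R5 − (10/9)·R4: [0, 0, 0, 0, 0, 0]
4 nonzero rows, so rank(P) = 4.
P has 6 columns; by rank–nullity, nullity = 6 − 4 = 2.

2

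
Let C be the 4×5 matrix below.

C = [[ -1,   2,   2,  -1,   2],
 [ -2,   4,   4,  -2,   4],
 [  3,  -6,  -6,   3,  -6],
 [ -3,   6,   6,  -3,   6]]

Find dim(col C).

1

Row reduce to echelon form.
R2 ← R2 − (2)·R1: [0, 0, 0, 0, 0]
R3 ← R3 + (3)·R1: [0, 0, 0, 0, 0]
R4 ← R4 − (3)·R1: [0, 0, 0, 0, 0]
Echelon form has 1 nonzero row, so rank(C) = 1.
The column space has dimension equal to the rank: 1.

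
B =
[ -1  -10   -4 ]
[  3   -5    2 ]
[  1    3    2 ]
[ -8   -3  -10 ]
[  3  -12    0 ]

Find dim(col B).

2

Row reduce to echelon form.
R2 ← R2 + (3)·R1: [0, -35, -10]
R3 ← R3 + R1: [0, -7, -2]
R4 ← R4 − (8)·R1: [0, 77, 22]
R5 ← R5 + (3)·R1: [0, -42, -12]
R3 ← R3 − (1/5)·R2: [0, 0, 0]
R4 ← R4 + (11/5)·R2: [0, 0, 0]
R5 ← R5 − (6/5)·R2: [0, 0, 0]
Echelon form has 2 nonzero rows, so rank(B) = 2.
The column space has dimension equal to the rank: 2.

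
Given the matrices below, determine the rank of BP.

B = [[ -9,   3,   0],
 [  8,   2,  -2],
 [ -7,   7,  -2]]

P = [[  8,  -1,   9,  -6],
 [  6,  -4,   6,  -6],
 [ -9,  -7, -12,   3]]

2

First compute BP:
[[-54,  -3, -63,  36],
 [ 94,  -2, 108, -66],
 [  4,  -7,   3,  -6]]
Now row reduce the product.
R2 ← R2 + (47/27)·R1: [0, -65/9, -5/3, -10/3]
R3 ← R3 + (2/27)·R1: [0, -65/9, -5/3, -10/3]
R3 ← R3 − R2: [0, 0, 0, 0]
2 nonzero rows, so rank(BP) = 2.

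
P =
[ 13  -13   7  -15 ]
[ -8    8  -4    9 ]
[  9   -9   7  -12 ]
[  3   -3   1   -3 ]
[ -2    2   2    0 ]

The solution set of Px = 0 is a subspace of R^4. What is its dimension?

Row reduce to echelon form.
R2 ← R2 + (8/13)·R1: [0, 0, 4/13, -3/13]
R3 ← R3 − (9/13)·R1: [0, 0, 28/13, -21/13]
R4 ← R4 − (3/13)·R1: [0, 0, -8/13, 6/13]
R5 ← R5 + (2/13)·R1: [0, 0, 40/13, -30/13]
R3 ← R3 − (7)·R2: [0, 0, 0, 0]
R4 ← R4 + (2)·R2: [0, 0, 0, 0]
R5 ← R5 − (10)·R2: [0, 0, 0, 0]
2 nonzero rows, so rank(P) = 2.
P has 4 columns; by rank–nullity, nullity = 4 − 2 = 2.

2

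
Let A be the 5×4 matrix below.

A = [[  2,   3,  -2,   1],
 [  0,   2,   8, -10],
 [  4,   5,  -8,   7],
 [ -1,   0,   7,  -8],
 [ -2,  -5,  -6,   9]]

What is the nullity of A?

2

Row reduce to echelon form.
R3 ← R3 − (2)·R1: [0, -1, -4, 5]
R4 ← R4 + (1/2)·R1: [0, 3/2, 6, -15/2]
R5 ← R5 + R1: [0, -2, -8, 10]
R3 ← R3 + (1/2)·R2: [0, 0, 0, 0]
R4 ← R4 − (3/4)·R2: [0, 0, 0, 0]
R5 ← R5 + R2: [0, 0, 0, 0]
2 nonzero rows, so rank(A) = 2.
A has 4 columns; by rank–nullity, nullity = 4 − 2 = 2.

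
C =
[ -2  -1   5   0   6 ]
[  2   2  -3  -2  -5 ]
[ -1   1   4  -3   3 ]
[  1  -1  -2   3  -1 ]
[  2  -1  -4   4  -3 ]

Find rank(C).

Row reduce to echelon form.
R2 ← R2 + R1: [0, 1, 2, -2, 1]
R3 ← R3 − (1/2)·R1: [0, 3/2, 3/2, -3, 0]
R4 ← R4 + (1/2)·R1: [0, -3/2, 1/2, 3, 2]
R5 ← R5 + R1: [0, -2, 1, 4, 3]
R3 ← R3 − (3/2)·R2: [0, 0, -3/2, 0, -3/2]
R4 ← R4 + (3/2)·R2: [0, 0, 7/2, 0, 7/2]
R5 ← R5 + (2)·R2: [0, 0, 5, 0, 5]
R4 ← R4 + (7/3)·R3: [0, 0, 0, 0, 0]
R5 ← R5 + (10/3)·R3: [0, 0, 0, 0, 0]
Echelon form has 3 nonzero rows, so rank(C) = 3.

3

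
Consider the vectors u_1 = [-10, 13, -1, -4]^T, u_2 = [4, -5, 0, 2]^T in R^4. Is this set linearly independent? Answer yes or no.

yes

Form the matrix with these vectors as rows and row reduce.
R2 ← R2 + (2/5)·R1: [0, 1/5, -2/5, 2/5]
2 nonzero rows, so the 2 vectors span a space of dimension 2.
Since 2 = 2, the vectors are linearly independent.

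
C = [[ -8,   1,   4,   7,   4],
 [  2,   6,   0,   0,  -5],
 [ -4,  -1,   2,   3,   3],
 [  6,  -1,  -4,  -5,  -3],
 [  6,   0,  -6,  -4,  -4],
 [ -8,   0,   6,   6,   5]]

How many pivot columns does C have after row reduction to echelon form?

3

Row reduce to echelon form.
R2 ← R2 + (1/4)·R1: [0, 25/4, 1, 7/4, -4]
R3 ← R3 − (1/2)·R1: [0, -3/2, 0, -1/2, 1]
R4 ← R4 + (3/4)·R1: [0, -1/4, -1, 1/4, 0]
R5 ← R5 + (3/4)·R1: [0, 3/4, -3, 5/4, -1]
R6 ← R6 − R1: [0, -1, 2, -1, 1]
R3 ← R3 + (6/25)·R2: [0, 0, 6/25, -2/25, 1/25]
R4 ← R4 + (1/25)·R2: [0, 0, -24/25, 8/25, -4/25]
R5 ← R5 − (3/25)·R2: [0, 0, -78/25, 26/25, -13/25]
R6 ← R6 + (4/25)·R2: [0, 0, 54/25, -18/25, 9/25]
R4 ← R4 + (4)·R3: [0, 0, 0, 0, 0]
R5 ← R5 + (13)·R3: [0, 0, 0, 0, 0]
R6 ← R6 − (9)·R3: [0, 0, 0, 0, 0]
Echelon form has 3 nonzero rows, so rank(C) = 3.
Each nonzero row contributes one pivot column: 3 pivot columns.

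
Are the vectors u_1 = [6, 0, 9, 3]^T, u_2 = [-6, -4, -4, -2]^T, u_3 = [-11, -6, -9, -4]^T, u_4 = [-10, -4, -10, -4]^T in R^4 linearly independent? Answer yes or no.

Form the matrix with these vectors as rows and row reduce.
R2 ← R2 + R1: [0, -4, 5, 1]
R3 ← R3 + (11/6)·R1: [0, -6, 15/2, 3/2]
R4 ← R4 + (5/3)·R1: [0, -4, 5, 1]
R3 ← R3 − (3/2)·R2: [0, 0, 0, 0]
R4 ← R4 − R2: [0, 0, 0, 0]
2 nonzero rows, so the 4 vectors span a space of dimension 2.
Since 2 < 4, the vectors are linearly dependent.

no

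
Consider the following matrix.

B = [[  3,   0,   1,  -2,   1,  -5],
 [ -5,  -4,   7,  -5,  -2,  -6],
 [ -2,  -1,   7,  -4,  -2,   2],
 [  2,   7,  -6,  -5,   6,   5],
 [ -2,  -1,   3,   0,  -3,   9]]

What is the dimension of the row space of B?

Row reduce to echelon form.
R2 ← R2 + (5/3)·R1: [0, -4, 26/3, -25/3, -1/3, -43/3]
R3 ← R3 + (2/3)·R1: [0, -1, 23/3, -16/3, -4/3, -4/3]
R4 ← R4 − (2/3)·R1: [0, 7, -20/3, -11/3, 16/3, 25/3]
R5 ← R5 + (2/3)·R1: [0, -1, 11/3, -4/3, -7/3, 17/3]
R3 ← R3 − (1/4)·R2: [0, 0, 11/2, -13/4, -5/4, 9/4]
R4 ← R4 + (7/4)·R2: [0, 0, 17/2, -73/4, 19/4, -67/4]
R5 ← R5 − (1/4)·R2: [0, 0, 3/2, 3/4, -9/4, 37/4]
R4 ← R4 − (17/11)·R3: [0, 0, 0, -291/22, 147/22, -445/22]
R5 ← R5 − (3/11)·R3: [0, 0, 0, 18/11, -21/11, 95/11]
R5 ← R5 + (12/97)·R4: [0, 0, 0, 0, -105/97, 595/97]
Echelon form has 5 nonzero rows, so rank(B) = 5.
The row space has dimension equal to the rank: 5.

5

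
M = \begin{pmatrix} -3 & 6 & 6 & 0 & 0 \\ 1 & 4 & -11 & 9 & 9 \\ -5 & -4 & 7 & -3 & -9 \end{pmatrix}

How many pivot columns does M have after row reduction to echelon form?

3

Row reduce to echelon form.
R2 ← R2 + (1/3)·R1: [0, 6, -9, 9, 9]
R3 ← R3 − (5/3)·R1: [0, -14, -3, -3, -9]
R3 ← R3 + (7/3)·R2: [0, 0, -24, 18, 12]
Echelon form has 3 nonzero rows, so rank(M) = 3.
Each nonzero row contributes one pivot column: 3 pivot columns.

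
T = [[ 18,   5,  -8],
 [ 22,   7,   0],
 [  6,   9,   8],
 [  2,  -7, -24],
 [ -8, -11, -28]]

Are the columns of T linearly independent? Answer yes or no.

yes

Row reduce T to echelon form.
R2 ← R2 − (11/9)·R1: [0, 8/9, 88/9]
R3 ← R3 − (1/3)·R1: [0, 22/3, 32/3]
R4 ← R4 − (1/9)·R1: [0, -68/9, -208/9]
R5 ← R5 + (4/9)·R1: [0, -79/9, -284/9]
R3 ← R3 − (33/4)·R2: [0, 0, -70]
R4 ← R4 + (17/2)·R2: [0, 0, 60]
R5 ← R5 + (79/8)·R2: [0, 0, 65]
R4 ← R4 + (6/7)·R3: [0, 0, 0]
R5 ← R5 + (13/14)·R3: [0, 0, 0]
3 pivots among 3 columns.
Every column is a pivot column, so the columns are linearly independent.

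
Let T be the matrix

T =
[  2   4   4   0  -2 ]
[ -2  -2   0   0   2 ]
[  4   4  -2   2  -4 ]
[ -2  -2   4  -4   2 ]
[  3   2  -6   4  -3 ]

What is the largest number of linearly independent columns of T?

3

Row reduce to echelon form.
R2 ← R2 + R1: [0, 2, 4, 0, 0]
R3 ← R3 − (2)·R1: [0, -4, -10, 2, 0]
R4 ← R4 + R1: [0, 2, 8, -4, 0]
R5 ← R5 − (3/2)·R1: [0, -4, -12, 4, 0]
R3 ← R3 + (2)·R2: [0, 0, -2, 2, 0]
R4 ← R4 − R2: [0, 0, 4, -4, 0]
R5 ← R5 + (2)·R2: [0, 0, -4, 4, 0]
R4 ← R4 + (2)·R3: [0, 0, 0, 0, 0]
R5 ← R5 − (2)·R3: [0, 0, 0, 0, 0]
Echelon form has 3 nonzero rows, so rank(T) = 3.
The rank gives the maximum number of linearly independent columns: 3.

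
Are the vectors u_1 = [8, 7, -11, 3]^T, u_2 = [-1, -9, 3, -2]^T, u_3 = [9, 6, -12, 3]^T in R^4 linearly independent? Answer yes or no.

Form the matrix with these vectors as rows and row reduce.
R2 ← R2 + (1/8)·R1: [0, -65/8, 13/8, -13/8]
R3 ← R3 − (9/8)·R1: [0, -15/8, 3/8, -3/8]
R3 ← R3 − (3/13)·R2: [0, 0, 0, 0]
2 nonzero rows, so the 3 vectors span a space of dimension 2.
Since 2 < 3, the vectors are linearly dependent.

no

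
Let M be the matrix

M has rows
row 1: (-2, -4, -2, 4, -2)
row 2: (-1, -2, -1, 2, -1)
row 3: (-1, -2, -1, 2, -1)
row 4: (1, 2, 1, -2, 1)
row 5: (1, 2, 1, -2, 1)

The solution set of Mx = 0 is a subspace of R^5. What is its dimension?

Row reduce to echelon form.
R2 ← R2 − (1/2)·R1: [0, 0, 0, 0, 0]
R3 ← R3 − (1/2)·R1: [0, 0, 0, 0, 0]
R4 ← R4 + (1/2)·R1: [0, 0, 0, 0, 0]
R5 ← R5 + (1/2)·R1: [0, 0, 0, 0, 0]
1 nonzero row, so rank(M) = 1.
M has 5 columns; by rank–nullity, nullity = 5 − 1 = 4.

4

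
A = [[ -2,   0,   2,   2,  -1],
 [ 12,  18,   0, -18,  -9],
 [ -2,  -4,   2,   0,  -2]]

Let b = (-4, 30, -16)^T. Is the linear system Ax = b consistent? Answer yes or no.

yes

Row reduce the augmented matrix [A | b].
R2 ← R2 + (6)·R1: [0, 18, 12, -6, -15, 6]
R3 ← R3 − R1: [0, -4, 0, -2, -1, -12]
R3 ← R3 + (2/9)·R2: [0, 0, 8/3, -10/3, -13/3, -32/3]
The echelon form has 3 nonzero rows, and every pivot lies in the first 5 columns, so rank(A) = rank([A|b]) = 3.
The system is consistent.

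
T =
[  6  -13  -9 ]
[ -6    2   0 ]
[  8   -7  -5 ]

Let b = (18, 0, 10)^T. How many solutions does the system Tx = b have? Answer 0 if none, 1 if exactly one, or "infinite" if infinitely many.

1

Row reduce the augmented matrix [T | b].
R2 ← R2 + R1: [0, -11, -9, 18]
R3 ← R3 − (4/3)·R1: [0, 31/3, 7, -14]
R3 ← R3 + (31/33)·R2: [0, 0, -16/11, 32/11]
The echelon form has 3 nonzero rows, and every pivot lies in the first 3 columns, so rank(T) = rank([T|b]) = 3.
The system is consistent.
rank = 3 = number of unknowns, so the solution is unique.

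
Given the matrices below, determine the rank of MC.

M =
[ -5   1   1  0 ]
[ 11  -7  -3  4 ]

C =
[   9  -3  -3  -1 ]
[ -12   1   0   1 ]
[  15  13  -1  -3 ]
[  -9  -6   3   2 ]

2

First compute MC:
[[-42,  29,  14,   3],
 [102, -103, -18,  -1]]
Now row reduce the product.
R2 ← R2 + (17/7)·R1: [0, -228/7, 16, 44/7]
2 nonzero rows, so rank(MC) = 2.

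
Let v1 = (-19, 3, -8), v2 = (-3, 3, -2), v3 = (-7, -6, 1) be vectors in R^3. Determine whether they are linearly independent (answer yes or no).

yes

Form the matrix with these vectors as rows and row reduce.
R2 ← R2 − (3/19)·R1: [0, 48/19, -14/19]
R3 ← R3 − (7/19)·R1: [0, -135/19, 75/19]
R3 ← R3 + (45/16)·R2: [0, 0, 15/8]
3 nonzero rows, so the 3 vectors span a space of dimension 3.
Since 3 = 3, the vectors are linearly independent.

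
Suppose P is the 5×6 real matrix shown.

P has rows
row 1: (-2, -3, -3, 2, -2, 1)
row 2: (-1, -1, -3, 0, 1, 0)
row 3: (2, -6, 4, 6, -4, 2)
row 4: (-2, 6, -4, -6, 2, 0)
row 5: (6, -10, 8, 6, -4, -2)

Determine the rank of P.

Row reduce to echelon form.
R2 ← R2 − (1/2)·R1: [0, 1/2, -3/2, -1, 2, -1/2]
R3 ← R3 + R1: [0, -9, 1, 8, -6, 3]
R4 ← R4 − R1: [0, 9, -1, -8, 4, -1]
R5 ← R5 + (3)·R1: [0, -19, -1, 12, -10, 1]
R3 ← R3 + (18)·R2: [0, 0, -26, -10, 30, -6]
R4 ← R4 − (18)·R2: [0, 0, 26, 10, -32, 8]
R5 ← R5 + (38)·R2: [0, 0, -58, -26, 66, -18]
R4 ← R4 + R3: [0, 0, 0, 0, -2, 2]
R5 ← R5 − (29/13)·R3: [0, 0, 0, -48/13, -12/13, -60/13]
Swap R4 ↔ R5
Echelon form has 5 nonzero rows, so rank(P) = 5.

5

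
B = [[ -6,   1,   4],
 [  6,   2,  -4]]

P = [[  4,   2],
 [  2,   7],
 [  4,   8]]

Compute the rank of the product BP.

First compute BP:
[[ -6,  27],
 [ 12,  -6]]
Now row reduce the product.
R2 ← R2 + (2)·R1: [0, 48]
2 nonzero rows, so rank(BP) = 2.

2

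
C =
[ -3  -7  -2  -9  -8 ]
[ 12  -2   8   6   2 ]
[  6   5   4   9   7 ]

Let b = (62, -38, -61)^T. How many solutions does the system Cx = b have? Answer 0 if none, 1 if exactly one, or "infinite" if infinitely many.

Row reduce the augmented matrix [C | b].
R2 ← R2 + (4)·R1: [0, -30, 0, -30, -30, 210]
R3 ← R3 + (2)·R1: [0, -9, 0, -9, -9, 63]
R3 ← R3 − (3/10)·R2: [0, 0, 0, 0, 0, 0]
The echelon form has 2 nonzero rows, and every pivot lies in the first 5 columns, so rank(C) = rank([C|b]) = 2.
The system is consistent.
rank = 2 < 5 unknowns, so there are infinitely many solutions.

infinite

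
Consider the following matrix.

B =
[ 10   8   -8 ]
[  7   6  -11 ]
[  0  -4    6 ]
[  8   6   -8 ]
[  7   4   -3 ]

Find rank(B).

3

Row reduce to echelon form.
R2 ← R2 − (7/10)·R1: [0, 2/5, -27/5]
R4 ← R4 − (4/5)·R1: [0, -2/5, -8/5]
R5 ← R5 − (7/10)·R1: [0, -8/5, 13/5]
R3 ← R3 + (10)·R2: [0, 0, -48]
R4 ← R4 + R2: [0, 0, -7]
R5 ← R5 + (4)·R2: [0, 0, -19]
R4 ← R4 − (7/48)·R3: [0, 0, 0]
R5 ← R5 − (19/48)·R3: [0, 0, 0]
Echelon form has 3 nonzero rows, so rank(B) = 3.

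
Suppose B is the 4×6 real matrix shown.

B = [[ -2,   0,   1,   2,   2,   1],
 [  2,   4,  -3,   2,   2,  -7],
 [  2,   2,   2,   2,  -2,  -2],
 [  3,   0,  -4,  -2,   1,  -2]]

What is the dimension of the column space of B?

Row reduce to echelon form.
R2 ← R2 + R1: [0, 4, -2, 4, 4, -6]
R3 ← R3 + R1: [0, 2, 3, 4, 0, -1]
R4 ← R4 + (3/2)·R1: [0, 0, -5/2, 1, 4, -1/2]
R3 ← R3 − (1/2)·R2: [0, 0, 4, 2, -2, 2]
R4 ← R4 + (5/8)·R3: [0, 0, 0, 9/4, 11/4, 3/4]
Echelon form has 4 nonzero rows, so rank(B) = 4.
The column space has dimension equal to the rank: 4.

4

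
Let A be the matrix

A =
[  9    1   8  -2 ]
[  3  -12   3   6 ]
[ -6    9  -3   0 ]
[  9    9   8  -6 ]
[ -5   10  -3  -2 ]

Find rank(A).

Row reduce to echelon form.
R2 ← R2 − (1/3)·R1: [0, -37/3, 1/3, 20/3]
R3 ← R3 + (2/3)·R1: [0, 29/3, 7/3, -4/3]
R4 ← R4 − R1: [0, 8, 0, -4]
R5 ← R5 + (5/9)·R1: [0, 95/9, 13/9, -28/9]
R3 ← R3 + (29/37)·R2: [0, 0, 96/37, 144/37]
R4 ← R4 + (24/37)·R2: [0, 0, 8/37, 12/37]
R5 ← R5 + (95/111)·R2: [0, 0, 64/37, 96/37]
R4 ← R4 − (1/12)·R3: [0, 0, 0, 0]
R5 ← R5 − (2/3)·R3: [0, 0, 0, 0]
Echelon form has 3 nonzero rows, so rank(A) = 3.

3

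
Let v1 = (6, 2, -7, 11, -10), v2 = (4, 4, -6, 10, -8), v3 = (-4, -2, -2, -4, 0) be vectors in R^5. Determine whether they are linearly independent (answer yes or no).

yes

Form the matrix with these vectors as rows and row reduce.
R2 ← R2 − (2/3)·R1: [0, 8/3, -4/3, 8/3, -4/3]
R3 ← R3 + (2/3)·R1: [0, -2/3, -20/3, 10/3, -20/3]
R3 ← R3 + (1/4)·R2: [0, 0, -7, 4, -7]
3 nonzero rows, so the 3 vectors span a space of dimension 3.
Since 3 = 3, the vectors are linearly independent.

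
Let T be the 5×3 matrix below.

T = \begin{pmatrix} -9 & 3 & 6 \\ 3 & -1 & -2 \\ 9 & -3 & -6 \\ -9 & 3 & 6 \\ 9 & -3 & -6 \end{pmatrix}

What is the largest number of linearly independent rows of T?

1

Row reduce to echelon form.
R2 ← R2 + (1/3)·R1: [0, 0, 0]
R3 ← R3 + R1: [0, 0, 0]
R4 ← R4 − R1: [0, 0, 0]
R5 ← R5 + R1: [0, 0, 0]
Echelon form has 1 nonzero row, so rank(T) = 1.
The rank gives the maximum number of linearly independent rows: 1.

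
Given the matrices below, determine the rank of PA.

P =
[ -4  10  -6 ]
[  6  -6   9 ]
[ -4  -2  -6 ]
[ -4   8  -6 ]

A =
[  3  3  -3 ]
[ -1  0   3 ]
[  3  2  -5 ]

2

First compute PA:
[[-40, -24,  72],
 [ 51,  36, -81],
 [-28, -24,  36],
 [-38, -24,  66]]
Now row reduce the product.
R2 ← R2 + (51/40)·R1: [0, 27/5, 54/5]
R3 ← R3 − (7/10)·R1: [0, -36/5, -72/5]
R4 ← R4 − (19/20)·R1: [0, -6/5, -12/5]
R3 ← R3 + (4/3)·R2: [0, 0, 0]
R4 ← R4 + (2/9)·R2: [0, 0, 0]
2 nonzero rows, so rank(PA) = 2.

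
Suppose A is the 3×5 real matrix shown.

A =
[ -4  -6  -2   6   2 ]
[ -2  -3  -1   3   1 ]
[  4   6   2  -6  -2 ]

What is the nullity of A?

Row reduce to echelon form.
R2 ← R2 − (1/2)·R1: [0, 0, 0, 0, 0]
R3 ← R3 + R1: [0, 0, 0, 0, 0]
1 nonzero row, so rank(A) = 1.
A has 5 columns; by rank–nullity, nullity = 5 − 1 = 4.

4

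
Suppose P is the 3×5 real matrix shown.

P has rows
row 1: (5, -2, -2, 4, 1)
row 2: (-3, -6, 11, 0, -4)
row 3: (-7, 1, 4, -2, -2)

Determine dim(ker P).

2

Row reduce to echelon form.
R2 ← R2 + (3/5)·R1: [0, -36/5, 49/5, 12/5, -17/5]
R3 ← R3 + (7/5)·R1: [0, -9/5, 6/5, 18/5, -3/5]
R3 ← R3 − (1/4)·R2: [0, 0, -5/4, 3, 1/4]
3 nonzero rows, so rank(P) = 3.
P has 5 columns; by rank–nullity, nullity = 5 − 3 = 2.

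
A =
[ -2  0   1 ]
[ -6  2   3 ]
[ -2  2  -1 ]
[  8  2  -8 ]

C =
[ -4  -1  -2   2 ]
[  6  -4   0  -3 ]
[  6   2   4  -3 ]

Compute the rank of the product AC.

First compute AC:
[[ 14,   4,   8,  -7],
 [ 54,   4,  24, -27],
 [ 14,  -8,   0,  -7],
 [-68, -32, -48,  34]]
Now row reduce the product.
R2 ← R2 − (27/7)·R1: [0, -80/7, -48/7, 0]
R3 ← R3 − R1: [0, -12, -8, 0]
R4 ← R4 + (34/7)·R1: [0, -88/7, -64/7, 0]
R3 ← R3 − (21/20)·R2: [0, 0, -4/5, 0]
R4 ← R4 − (11/10)·R2: [0, 0, -8/5, 0]
R4 ← R4 − (2)·R3: [0, 0, 0, 0]
3 nonzero rows, so rank(AC) = 3.

3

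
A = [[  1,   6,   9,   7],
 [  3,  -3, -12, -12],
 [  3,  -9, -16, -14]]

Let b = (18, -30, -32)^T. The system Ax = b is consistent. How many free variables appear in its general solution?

Row reduce the augmented matrix [A | b].
R2 ← R2 − (3)·R1: [0, -21, -39, -33, -84]
R3 ← R3 − (3)·R1: [0, -27, -43, -35, -86]
R3 ← R3 − (9/7)·R2: [0, 0, 50/7, 52/7, 22]
The echelon form has 3 nonzero rows, and every pivot lies in the first 4 columns, so rank(A) = rank([A|b]) = 3.
The system is consistent.
Free variables = (unknowns) − (rank) = 4 − 3 = 1.

1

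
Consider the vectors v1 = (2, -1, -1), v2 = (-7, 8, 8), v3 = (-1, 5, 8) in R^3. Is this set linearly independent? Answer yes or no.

yes

Form the matrix with these vectors as rows and row reduce.
R2 ← R2 + (7/2)·R1: [0, 9/2, 9/2]
R3 ← R3 + (1/2)·R1: [0, 9/2, 15/2]
R3 ← R3 − R2: [0, 0, 3]
3 nonzero rows, so the 3 vectors span a space of dimension 3.
Since 3 = 3, the vectors are linearly independent.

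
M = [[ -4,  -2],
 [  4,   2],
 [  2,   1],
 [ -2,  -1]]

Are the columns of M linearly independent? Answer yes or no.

Row reduce M to echelon form.
R2 ← R2 + R1: [0, 0]
R3 ← R3 + (1/2)·R1: [0, 0]
R4 ← R4 − (1/2)·R1: [0, 0]
1 pivot among 2 columns.
Only 1 < 2 pivot columns, so the columns are linearly dependent.

no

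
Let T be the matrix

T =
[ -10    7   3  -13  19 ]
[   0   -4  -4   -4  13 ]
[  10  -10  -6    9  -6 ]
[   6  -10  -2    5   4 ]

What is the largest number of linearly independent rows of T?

4

Row reduce to echelon form.
R3 ← R3 + R1: [0, -3, -3, -4, 13]
R4 ← R4 + (3/5)·R1: [0, -29/5, -1/5, -14/5, 77/5]
R3 ← R3 − (3/4)·R2: [0, 0, 0, -1, 13/4]
R4 ← R4 − (29/20)·R2: [0, 0, 28/5, 3, -69/20]
Swap R3 ↔ R4
Echelon form has 4 nonzero rows, so rank(T) = 4.
The rank gives the maximum number of linearly independent rows: 4.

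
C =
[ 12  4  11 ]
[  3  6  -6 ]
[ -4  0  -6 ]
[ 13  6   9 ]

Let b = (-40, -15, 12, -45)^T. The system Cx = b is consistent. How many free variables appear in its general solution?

Row reduce the augmented matrix [C | b].
R2 ← R2 − (1/4)·R1: [0, 5, -35/4, -5]
R3 ← R3 + (1/3)·R1: [0, 4/3, -7/3, -4/3]
R4 ← R4 − (13/12)·R1: [0, 5/3, -35/12, -5/3]
R3 ← R3 − (4/15)·R2: [0, 0, 0, 0]
R4 ← R4 − (1/3)·R2: [0, 0, 0, 0]
The echelon form has 2 nonzero rows, and every pivot lies in the first 3 columns, so rank(C) = rank([C|b]) = 2.
The system is consistent.
Free variables = (unknowns) − (rank) = 3 − 2 = 1.

1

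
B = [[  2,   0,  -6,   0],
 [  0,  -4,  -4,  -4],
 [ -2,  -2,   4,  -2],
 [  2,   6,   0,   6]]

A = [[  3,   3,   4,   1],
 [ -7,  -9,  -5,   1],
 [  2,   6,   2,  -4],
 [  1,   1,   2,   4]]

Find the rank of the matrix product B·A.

2

First compute BA:
[[ -6, -30,  -4,  26],
 [ 16,   8,   4,  -4],
 [ 14,  34,   6, -28],
 [-30, -42, -10,  32]]
Now row reduce the product.
R2 ← R2 + (8/3)·R1: [0, -72, -20/3, 196/3]
R3 ← R3 + (7/3)·R1: [0, -36, -10/3, 98/3]
R4 ← R4 − (5)·R1: [0, 108, 10, -98]
R3 ← R3 − (1/2)·R2: [0, 0, 0, 0]
R4 ← R4 + (3/2)·R2: [0, 0, 0, 0]
2 nonzero rows, so rank(BA) = 2.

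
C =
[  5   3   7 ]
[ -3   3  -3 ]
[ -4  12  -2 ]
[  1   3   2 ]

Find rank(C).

Row reduce to echelon form.
R2 ← R2 + (3/5)·R1: [0, 24/5, 6/5]
R3 ← R3 + (4/5)·R1: [0, 72/5, 18/5]
R4 ← R4 − (1/5)·R1: [0, 12/5, 3/5]
R3 ← R3 − (3)·R2: [0, 0, 0]
R4 ← R4 − (1/2)·R2: [0, 0, 0]
Echelon form has 2 nonzero rows, so rank(C) = 2.

2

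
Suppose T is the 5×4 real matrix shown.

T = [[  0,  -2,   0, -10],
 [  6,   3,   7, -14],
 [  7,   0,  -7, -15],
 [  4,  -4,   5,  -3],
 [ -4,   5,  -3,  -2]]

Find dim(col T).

Row reduce to echelon form.
Swap R1 ↔ R2
R3 ← R3 − (7/6)·R1: [0, -7/2, -91/6, 4/3]
R4 ← R4 − (2/3)·R1: [0, -6, 1/3, 19/3]
R5 ← R5 + (2/3)·R1: [0, 7, 5/3, -34/3]
R3 ← R3 − (7/4)·R2: [0, 0, -91/6, 113/6]
R4 ← R4 − (3)·R2: [0, 0, 1/3, 109/3]
R5 ← R5 + (7/2)·R2: [0, 0, 5/3, -139/3]
R4 ← R4 + (2/91)·R3: [0, 0, 0, 3344/91]
R5 ← R5 + (10/91)·R3: [0, 0, 0, -4028/91]
R5 ← R5 + (53/44)·R4: [0, 0, 0, 0]
Echelon form has 4 nonzero rows, so rank(T) = 4.
The column space has dimension equal to the rank: 4.

4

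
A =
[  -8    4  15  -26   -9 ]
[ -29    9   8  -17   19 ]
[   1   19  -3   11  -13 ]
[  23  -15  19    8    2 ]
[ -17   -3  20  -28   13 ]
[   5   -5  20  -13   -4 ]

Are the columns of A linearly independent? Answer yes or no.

Row reduce A to echelon form.
R2 ← R2 − (29/8)·R1: [0, -11/2, -371/8, 309/4, 413/8]
R3 ← R3 + (1/8)·R1: [0, 39/2, -9/8, 31/4, -113/8]
R4 ← R4 + (23/8)·R1: [0, -7/2, 497/8, -267/4, -191/8]
R5 ← R5 − (17/8)·R1: [0, -23/2, -95/8, 109/4, 257/8]
R6 ← R6 + (5/8)·R1: [0, -5/2, 235/8, -117/4, -77/8]
R3 ← R3 + (39/11)·R2: [0, 0, -1821/11, 3098/11, 1858/11]
R4 ← R4 − (7/11)·R2: [0, 0, 1008/11, -1275/11, -624/11]
R5 ← R5 − (23/11)·R2: [0, 0, 936/11, -1477/11, -834/11]
R6 ← R6 − (5/11)·R2: [0, 0, 555/11, -708/11, -364/11]
R4 ← R4 + (336/607)·R3: [0, 0, 0, 24273/607, 22320/607]
R5 ← R5 + (312/607)·R3: [0, 0, 0, 6367/607, 6678/607]
R6 ← R6 + (185/607)·R3: [0, 0, 0, 13034/607, 11162/607]
R5 ← R5 − (6367/24273)·R4: [0, 0, 0, 0, 118/87]
R6 ← R6 − (13034/24273)·R4: [0, 0, 0, 0, -118/87]
R6 ← R6 + R5: [0, 0, 0, 0, 0]
5 pivots among 5 columns.
Every column is a pivot column, so the columns are linearly independent.

yes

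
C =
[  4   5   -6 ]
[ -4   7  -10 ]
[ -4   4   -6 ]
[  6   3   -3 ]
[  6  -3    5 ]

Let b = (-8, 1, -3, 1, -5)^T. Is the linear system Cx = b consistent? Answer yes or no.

Row reduce the augmented matrix [C | b].
R2 ← R2 + R1: [0, 12, -16, -7]
R3 ← R3 + R1: [0, 9, -12, -11]
R4 ← R4 − (3/2)·R1: [0, -9/2, 6, 13]
R5 ← R5 − (3/2)·R1: [0, -21/2, 14, 7]
R3 ← R3 − (3/4)·R2: [0, 0, 0, -23/4]
R4 ← R4 + (3/8)·R2: [0, 0, 0, 83/8]
R5 ← R5 + (7/8)·R2: [0, 0, 0, 7/8]
R4 ← R4 + (83/46)·R3: [0, 0, 0, 0]
R5 ← R5 + (7/46)·R3: [0, 0, 0, 0]
The echelon form has 3 nonzero rows; the last pivot sits in the augmented column, so rank(C) = 2 but rank([C|b]) = 3.
Since the ranks differ, the system is inconsistent.

no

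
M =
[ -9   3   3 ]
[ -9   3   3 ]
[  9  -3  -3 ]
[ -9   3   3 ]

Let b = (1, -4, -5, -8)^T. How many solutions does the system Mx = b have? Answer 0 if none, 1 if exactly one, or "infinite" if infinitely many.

Row reduce the augmented matrix [M | b].
R2 ← R2 − R1: [0, 0, 0, -5]
R3 ← R3 + R1: [0, 0, 0, -4]
R4 ← R4 − R1: [0, 0, 0, -9]
R3 ← R3 − (4/5)·R2: [0, 0, 0, 0]
R4 ← R4 − (9/5)·R2: [0, 0, 0, 0]
The echelon form has 2 nonzero rows; the last pivot sits in the augmented column, so rank(M) = 1 but rank([M|b]) = 2.
Since the ranks differ, the system is inconsistent.
It has no solutions.

0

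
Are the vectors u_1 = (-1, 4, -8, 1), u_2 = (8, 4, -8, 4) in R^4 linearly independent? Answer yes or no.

yes

Form the matrix with these vectors as rows and row reduce.
R2 ← R2 + (8)·R1: [0, 36, -72, 12]
2 nonzero rows, so the 2 vectors span a space of dimension 2.
Since 2 = 2, the vectors are linearly independent.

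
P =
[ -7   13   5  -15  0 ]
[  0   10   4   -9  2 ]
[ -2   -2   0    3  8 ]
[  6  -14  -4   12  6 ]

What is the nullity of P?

1

Row reduce to echelon form.
R3 ← R3 − (2/7)·R1: [0, -40/7, -10/7, 51/7, 8]
R4 ← R4 + (6/7)·R1: [0, -20/7, 2/7, -6/7, 6]
R3 ← R3 + (4/7)·R2: [0, 0, 6/7, 15/7, 64/7]
R4 ← R4 + (2/7)·R2: [0, 0, 10/7, -24/7, 46/7]
R4 ← R4 − (5/3)·R3: [0, 0, 0, -7, -26/3]
4 nonzero rows, so rank(P) = 4.
P has 5 columns; by rank–nullity, nullity = 5 − 4 = 1.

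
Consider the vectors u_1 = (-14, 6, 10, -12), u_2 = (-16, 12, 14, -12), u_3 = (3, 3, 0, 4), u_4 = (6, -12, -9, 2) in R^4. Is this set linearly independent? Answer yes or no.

Form the matrix with these vectors as rows and row reduce.
R2 ← R2 − (8/7)·R1: [0, 36/7, 18/7, 12/7]
R3 ← R3 + (3/14)·R1: [0, 30/7, 15/7, 10/7]
R4 ← R4 + (3/7)·R1: [0, -66/7, -33/7, -22/7]
R3 ← R3 − (5/6)·R2: [0, 0, 0, 0]
R4 ← R4 + (11/6)·R2: [0, 0, 0, 0]
2 nonzero rows, so the 4 vectors span a space of dimension 2.
Since 2 < 4, the vectors are linearly dependent.

no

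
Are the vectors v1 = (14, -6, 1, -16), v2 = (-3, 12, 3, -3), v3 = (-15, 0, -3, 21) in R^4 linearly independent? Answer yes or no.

no

Form the matrix with these vectors as rows and row reduce.
R2 ← R2 + (3/14)·R1: [0, 75/7, 45/14, -45/7]
R3 ← R3 + (15/14)·R1: [0, -45/7, -27/14, 27/7]
R3 ← R3 + (3/5)·R2: [0, 0, 0, 0]
2 nonzero rows, so the 3 vectors span a space of dimension 2.
Since 2 < 3, the vectors are linearly dependent.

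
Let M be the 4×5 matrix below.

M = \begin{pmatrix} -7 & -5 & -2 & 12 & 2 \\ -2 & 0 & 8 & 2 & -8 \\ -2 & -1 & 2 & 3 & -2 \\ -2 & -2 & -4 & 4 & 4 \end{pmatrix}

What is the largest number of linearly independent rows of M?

2

Row reduce to echelon form.
R2 ← R2 − (2/7)·R1: [0, 10/7, 60/7, -10/7, -60/7]
R3 ← R3 − (2/7)·R1: [0, 3/7, 18/7, -3/7, -18/7]
R4 ← R4 − (2/7)·R1: [0, -4/7, -24/7, 4/7, 24/7]
R3 ← R3 − (3/10)·R2: [0, 0, 0, 0, 0]
R4 ← R4 + (2/5)·R2: [0, 0, 0, 0, 0]
Echelon form has 2 nonzero rows, so rank(M) = 2.
The rank gives the maximum number of linearly independent rows: 2.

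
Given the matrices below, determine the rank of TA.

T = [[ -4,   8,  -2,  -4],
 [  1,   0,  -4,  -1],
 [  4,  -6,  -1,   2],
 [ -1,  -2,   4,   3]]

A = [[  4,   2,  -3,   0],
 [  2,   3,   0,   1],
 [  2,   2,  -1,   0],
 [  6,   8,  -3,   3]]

3

First compute TA:
[[-28, -20,  26,  -4],
 [-10, -14,   4,  -3],
 [ 14,   4, -17,   0],
 [ 18,  24, -10,   7]]
Now row reduce the product.
R2 ← R2 − (5/14)·R1: [0, -48/7, -37/7, -11/7]
R3 ← R3 + (1/2)·R1: [0, -6, -4, -2]
R4 ← R4 + (9/14)·R1: [0, 78/7, 47/7, 31/7]
R3 ← R3 − (7/8)·R2: [0, 0, 5/8, -5/8]
R4 ← R4 + (13/8)·R2: [0, 0, -15/8, 15/8]
R4 ← R4 + (3)·R3: [0, 0, 0, 0]
3 nonzero rows, so rank(TA) = 3.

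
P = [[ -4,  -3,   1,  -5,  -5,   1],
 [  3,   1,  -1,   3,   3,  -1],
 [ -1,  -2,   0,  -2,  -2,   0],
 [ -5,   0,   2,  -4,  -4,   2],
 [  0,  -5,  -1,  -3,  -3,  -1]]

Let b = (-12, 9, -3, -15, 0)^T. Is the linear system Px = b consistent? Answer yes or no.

Row reduce the augmented matrix [P | b].
R2 ← R2 + (3/4)·R1: [0, -5/4, -1/4, -3/4, -3/4, -1/4, 0]
R3 ← R3 − (1/4)·R1: [0, -5/4, -1/4, -3/4, -3/4, -1/4, 0]
R4 ← R4 − (5/4)·R1: [0, 15/4, 3/4, 9/4, 9/4, 3/4, 0]
R3 ← R3 − R2: [0, 0, 0, 0, 0, 0, 0]
R4 ← R4 + (3)·R2: [0, 0, 0, 0, 0, 0, 0]
R5 ← R5 − (4)·R2: [0, 0, 0, 0, 0, 0, 0]
The echelon form has 2 nonzero rows, and every pivot lies in the first 6 columns, so rank(P) = rank([P|b]) = 2.
The system is consistent.

yes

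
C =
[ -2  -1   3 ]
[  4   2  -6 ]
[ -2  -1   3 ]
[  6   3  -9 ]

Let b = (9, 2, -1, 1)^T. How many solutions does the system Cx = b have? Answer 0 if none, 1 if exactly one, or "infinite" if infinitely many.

0

Row reduce the augmented matrix [C | b].
R2 ← R2 + (2)·R1: [0, 0, 0, 20]
R3 ← R3 − R1: [0, 0, 0, -10]
R4 ← R4 + (3)·R1: [0, 0, 0, 28]
R3 ← R3 + (1/2)·R2: [0, 0, 0, 0]
R4 ← R4 − (7/5)·R2: [0, 0, 0, 0]
The echelon form has 2 nonzero rows; the last pivot sits in the augmented column, so rank(C) = 1 but rank([C|b]) = 2.
Since the ranks differ, the system is inconsistent.
It has no solutions.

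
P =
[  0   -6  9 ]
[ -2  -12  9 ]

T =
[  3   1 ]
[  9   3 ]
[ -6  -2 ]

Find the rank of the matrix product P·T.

First compute PT:
[[-108, -36],
 [-168, -56]]
Now row reduce the product.
R2 ← R2 − (14/9)·R1: [0, 0]
1 nonzero row, so rank(PT) = 1.

1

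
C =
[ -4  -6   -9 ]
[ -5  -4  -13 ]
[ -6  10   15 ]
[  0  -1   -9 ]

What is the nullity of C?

Row reduce to echelon form.
R2 ← R2 − (5/4)·R1: [0, 7/2, -7/4]
R3 ← R3 − (3/2)·R1: [0, 19, 57/2]
R3 ← R3 − (38/7)·R2: [0, 0, 38]
R4 ← R4 + (2/7)·R2: [0, 0, -19/2]
R4 ← R4 + (1/4)·R3: [0, 0, 0]
3 nonzero rows, so rank(C) = 3.
C has 3 columns; by rank–nullity, nullity = 3 − 3 = 0.

0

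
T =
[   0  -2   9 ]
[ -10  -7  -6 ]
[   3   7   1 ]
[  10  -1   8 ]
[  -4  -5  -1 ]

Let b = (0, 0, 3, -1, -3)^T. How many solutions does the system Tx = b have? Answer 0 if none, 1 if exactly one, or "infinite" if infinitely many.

0

Row reduce the augmented matrix [T | b].
Swap R1 ↔ R2
R3 ← R3 + (3/10)·R1: [0, 49/10, -4/5, 3]
R4 ← R4 + R1: [0, -8, 2, -1]
R5 ← R5 − (2/5)·R1: [0, -11/5, 7/5, -3]
R3 ← R3 + (49/20)·R2: [0, 0, 85/4, 3]
R4 ← R4 − (4)·R2: [0, 0, -34, -1]
R5 ← R5 − (11/10)·R2: [0, 0, -17/2, -3]
R4 ← R4 + (8/5)·R3: [0, 0, 0, 19/5]
R5 ← R5 + (2/5)·R3: [0, 0, 0, -9/5]
R5 ← R5 + (9/19)·R4: [0, 0, 0, 0]
The echelon form has 4 nonzero rows; the last pivot sits in the augmented column, so rank(T) = 3 but rank([T|b]) = 4.
Since the ranks differ, the system is inconsistent.
It has no solutions.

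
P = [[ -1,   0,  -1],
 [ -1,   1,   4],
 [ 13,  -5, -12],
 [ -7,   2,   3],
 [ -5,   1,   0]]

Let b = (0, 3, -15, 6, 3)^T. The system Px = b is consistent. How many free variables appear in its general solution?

Row reduce the augmented matrix [P | b].
R2 ← R2 − R1: [0, 1, 5, 3]
R3 ← R3 + (13)·R1: [0, -5, -25, -15]
R4 ← R4 − (7)·R1: [0, 2, 10, 6]
R5 ← R5 − (5)·R1: [0, 1, 5, 3]
R3 ← R3 + (5)·R2: [0, 0, 0, 0]
R4 ← R4 − (2)·R2: [0, 0, 0, 0]
R5 ← R5 − R2: [0, 0, 0, 0]
The echelon form has 2 nonzero rows, and every pivot lies in the first 3 columns, so rank(P) = rank([P|b]) = 2.
The system is consistent.
Free variables = (unknowns) − (rank) = 3 − 2 = 1.

1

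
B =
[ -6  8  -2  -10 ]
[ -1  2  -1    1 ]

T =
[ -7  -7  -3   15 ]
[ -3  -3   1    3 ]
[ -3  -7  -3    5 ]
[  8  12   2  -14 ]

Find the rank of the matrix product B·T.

2

First compute BT:
[[-56, -88,  12,  64],
 [ 12,  20,  10, -28]]
Now row reduce the product.
R2 ← R2 + (3/14)·R1: [0, 8/7, 88/7, -100/7]
2 nonzero rows, so rank(BT) = 2.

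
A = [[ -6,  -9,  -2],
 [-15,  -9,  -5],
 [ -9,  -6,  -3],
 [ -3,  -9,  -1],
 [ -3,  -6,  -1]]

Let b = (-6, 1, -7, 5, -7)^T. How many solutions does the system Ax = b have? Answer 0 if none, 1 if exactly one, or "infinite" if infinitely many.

Row reduce the augmented matrix [A | b].
R2 ← R2 − (5/2)·R1: [0, 27/2, 0, 16]
R3 ← R3 − (3/2)·R1: [0, 15/2, 0, 2]
R4 ← R4 − (1/2)·R1: [0, -9/2, 0, 8]
R5 ← R5 − (1/2)·R1: [0, -3/2, 0, -4]
R3 ← R3 − (5/9)·R2: [0, 0, 0, -62/9]
R4 ← R4 + (1/3)·R2: [0, 0, 0, 40/3]
R5 ← R5 + (1/9)·R2: [0, 0, 0, -20/9]
R4 ← R4 + (60/31)·R3: [0, 0, 0, 0]
R5 ← R5 − (10/31)·R3: [0, 0, 0, 0]
The echelon form has 3 nonzero rows; the last pivot sits in the augmented column, so rank(A) = 2 but rank([A|b]) = 3.
Since the ranks differ, the system is inconsistent.
It has no solutions.

0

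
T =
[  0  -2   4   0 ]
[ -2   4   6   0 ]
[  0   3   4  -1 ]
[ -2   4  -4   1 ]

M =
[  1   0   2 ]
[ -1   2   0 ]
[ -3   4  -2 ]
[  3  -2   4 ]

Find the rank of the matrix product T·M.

2

First compute TM:
[[-10,  12,  -8],
 [-24,  32, -16],
 [-18,  24, -12],
 [  9, -10,   8]]
Now row reduce the product.
R2 ← R2 − (12/5)·R1: [0, 16/5, 16/5]
R3 ← R3 − (9/5)·R1: [0, 12/5, 12/5]
R4 ← R4 + (9/10)·R1: [0, 4/5, 4/5]
R3 ← R3 − (3/4)·R2: [0, 0, 0]
R4 ← R4 − (1/4)·R2: [0, 0, 0]
2 nonzero rows, so rank(TM) = 2.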